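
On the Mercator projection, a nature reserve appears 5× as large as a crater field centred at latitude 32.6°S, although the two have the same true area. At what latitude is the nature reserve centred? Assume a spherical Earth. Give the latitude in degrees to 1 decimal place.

67.9°

On Mercator, (apparent₁)/(apparent₂) = sec²φ₁ / sec²φ₂ when true areas are equal.
cos²φ₂ / cos²φ₁ = 5  ⇒  cos φ₁ = cos 32.6° / √5 = 0.8425/2.236 = 0.3768.
φ₁ = arccos(0.3768) ≈ 67.9°.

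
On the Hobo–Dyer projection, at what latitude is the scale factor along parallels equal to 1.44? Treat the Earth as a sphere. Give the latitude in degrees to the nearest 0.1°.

Hobo–Dyer is a cylindrical equal-area projection with standard parallels at ±37.5°. For cylindrical equal-area with standard parallel φ₀, h = cos φ / cos φ₀ and k = cos φ₀ / cos φ, so h·k = 1.
k = cos φ₀ / cos φ = 1.44  ⇒  cos φ = cos 37.5° / 1.44 = 0.5509.
φ = arccos(0.5509) ≈ 56.6°.

56.6°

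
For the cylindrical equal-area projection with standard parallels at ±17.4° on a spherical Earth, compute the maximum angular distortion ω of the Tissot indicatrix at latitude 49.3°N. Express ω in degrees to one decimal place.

A cylindrical equal-area projection with standard parallel φ₀ has meridian scale h = cos φ / cos φ₀ and parallel scale k = cos φ₀ / cos φ (so areas are preserved, h·k = 1).
At 49.3°: h = 0.6834, k = 1.463; principal scales a = 1.463, b = 0.6834.
sin(ω/2) = (a − b)/(a + b) = 0.7800/2.147 = 0.3633, so ω = 2 arcsin(0.3633) ≈ 42.6°.

42.6°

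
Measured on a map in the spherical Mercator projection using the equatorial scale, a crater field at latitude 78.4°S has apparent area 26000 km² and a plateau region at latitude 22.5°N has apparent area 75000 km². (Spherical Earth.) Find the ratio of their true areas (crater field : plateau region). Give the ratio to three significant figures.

0.0164

Since Mercator area scale is 1/cos²φ, the true area equals the apparent area multiplied by cos²φ.
True area of crater field: 26000 × cos²(78.4°) = 26000 × 0.04043 = 1051 km².
True area of plateau region: 75000 × cos²(22.5°) = 75000 × 0.8536 = 64020 km².
Ratio = 1051 / 64020 ≈ 0.0164.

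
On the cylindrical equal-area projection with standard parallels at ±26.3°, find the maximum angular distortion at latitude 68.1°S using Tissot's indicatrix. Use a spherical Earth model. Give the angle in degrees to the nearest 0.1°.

89.6°

A cylindrical equal-area projection with standard parallel φ₀ has meridian scale h = cos φ / cos φ₀ and parallel scale k = cos φ₀ / cos φ (so areas are preserved, h·k = 1).
At 68.1°: h = 0.4161, k = 2.404; principal scales a = 2.404, b = 0.4161.
sin(ω/2) = (a − b)/(a + b) = 1.987/2.820 = 0.7049, so ω = 2 arcsin(0.7049) ≈ 89.6°.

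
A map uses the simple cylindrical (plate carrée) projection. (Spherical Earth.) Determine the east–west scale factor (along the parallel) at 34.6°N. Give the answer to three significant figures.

1.21

In the plate carrée (x = Rλ, y = Rφ), meridians are true-scale (h = 1) and parallels are stretched by k = sec φ.
k = 1/cos 34.6° = 1/0.8231 = 1.215.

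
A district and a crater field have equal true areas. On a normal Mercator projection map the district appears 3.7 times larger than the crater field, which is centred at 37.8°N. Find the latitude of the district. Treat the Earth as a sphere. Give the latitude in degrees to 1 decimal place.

65.7°

For equal true areas on Mercator, apparent areas scale as sec²φ, so the ratio is cos²φ₂ / cos²φ₁.
cos²φ₂ / cos²φ₁ = 3.7  ⇒  cos φ₁ = cos 37.8° / √3.7 = 0.7902/1.924 = 0.4108.
φ₁ = arccos(0.4108) ≈ 65.7°.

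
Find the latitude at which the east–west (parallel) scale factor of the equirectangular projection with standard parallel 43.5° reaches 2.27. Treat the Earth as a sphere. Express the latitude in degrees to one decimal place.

The equidistant cylindrical projection with φ₀ = 43.5° has h = 1 (meridians true) and k = cos φ₀ / cos φ along parallels.
k = cos φ₀ / cos φ = 2.27  ⇒  cos φ = cos 43.5° / 2.27 = 0.3195.
φ = arccos(0.3195) ≈ 71.4°.

71.4°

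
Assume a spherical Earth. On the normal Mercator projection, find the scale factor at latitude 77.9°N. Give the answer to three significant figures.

Mercator is conformal, so the point scale is isotropic: h = k = sec φ = 1/cos φ.
k = 1/cos 77.9° = 1/0.2096 = 4.771.

4.77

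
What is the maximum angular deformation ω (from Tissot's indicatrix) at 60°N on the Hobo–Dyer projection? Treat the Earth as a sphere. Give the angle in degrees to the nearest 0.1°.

51.1°

Hobo–Dyer is a cylindrical equal-area projection with standard parallels at ±37.5°. A cylindrical equal-area projection with standard parallel φ₀ has meridian scale h = cos φ / cos φ₀ and parallel scale k = cos φ₀ / cos φ (so areas are preserved, h·k = 1).
At 60°: h = 0.6302, k = 1.587; principal scales a = 1.587, b = 0.6302.
sin(ω/2) = (a − b)/(a + b) = 0.9565/2.217 = 0.4314, so ω = 2 arcsin(0.4314) ≈ 51.1°.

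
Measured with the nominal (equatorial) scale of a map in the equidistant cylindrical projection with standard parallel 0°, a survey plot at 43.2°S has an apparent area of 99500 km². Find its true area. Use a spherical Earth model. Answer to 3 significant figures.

72500 km²

For the equirectangular projection with φ₀ = 0 (plate carrée), h = 1 along meridians and k = sec φ along parallels.
Areal scale = h·k = 1 × sec φ; at 43.2°, h = 1.000, k = 1.372, so h·k = 1.372.
True area = apparent / (areal scale) = 99500 / 1.372 ≈ 72500 km².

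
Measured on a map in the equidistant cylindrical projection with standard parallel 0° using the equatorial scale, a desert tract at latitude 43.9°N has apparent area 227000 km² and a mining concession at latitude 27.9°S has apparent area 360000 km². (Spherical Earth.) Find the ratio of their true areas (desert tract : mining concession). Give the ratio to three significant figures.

Plate carrée has h = 1 and k = sec φ, giving areal scale sec φ; true area = (apparent area) · cos φ.
True area of desert tract: 227000 × cos(43.9°) = 227000 × 0.7206 = 163600 km².
True area of mining concession: 360000 × cos(27.9°) = 360000 × 0.8838 = 318200 km².
Ratio = 163600 / 318200 ≈ 0.514.

0.514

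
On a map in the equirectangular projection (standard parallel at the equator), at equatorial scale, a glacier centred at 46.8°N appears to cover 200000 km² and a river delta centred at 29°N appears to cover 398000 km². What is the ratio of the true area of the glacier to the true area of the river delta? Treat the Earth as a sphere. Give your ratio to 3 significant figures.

0.393

Plate carrée has h = 1 and k = sec φ, giving areal scale sec φ; true area = (apparent area) · cos φ.
True area of glacier: 200000 × cos(46.8°) = 200000 × 0.6845 = 136900 km².
True area of river delta: 398000 × cos(29°) = 398000 × 0.8746 = 348100 km².
Ratio = 136900 / 348100 ≈ 0.393.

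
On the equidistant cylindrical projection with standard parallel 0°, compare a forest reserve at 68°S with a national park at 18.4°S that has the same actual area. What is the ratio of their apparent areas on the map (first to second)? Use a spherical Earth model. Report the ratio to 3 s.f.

2.53

Plate carrée maps x = Rλ, y = Rφ. The meridian scale is h = 1 and the parallel scale is k = 1/cos φ = sec φ.
Areal scale at 68°: h·k = 1.000 × 2.669 = 2.669.
Areal scale at 18.4°: h·k = 1.000 × 1.054 = 1.054.
Ratio = 2.669/1.054 ≈ 2.53.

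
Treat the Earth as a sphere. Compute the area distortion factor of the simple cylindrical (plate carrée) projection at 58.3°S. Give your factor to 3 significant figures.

Plate carrée maps x = Rλ, y = Rφ. The meridian scale is h = 1 and the parallel scale is k = 1/cos φ = sec φ.
Areal scale = h·k = 1 × sec φ; at 58.3°, h = 1.000, k = 1.903, so h·k = 1.903.

1.90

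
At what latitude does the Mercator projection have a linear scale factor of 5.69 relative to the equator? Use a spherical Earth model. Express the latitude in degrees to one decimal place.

79.9°

Mercator scale is k = sec φ = 1/cos φ.
1/cos φ = 5.69  ⇒  cos φ = 0.1757  ⇒  φ = arccos(0.1757) ≈ 79.9°.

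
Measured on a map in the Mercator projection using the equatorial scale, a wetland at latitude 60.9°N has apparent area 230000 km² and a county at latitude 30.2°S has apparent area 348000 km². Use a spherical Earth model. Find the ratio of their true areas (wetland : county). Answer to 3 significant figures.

0.209

Mercator's areal exaggeration is sec²φ; hence true area = (apparent area) · cos²φ.
True area of wetland: 230000 × cos²(60.9°) = 230000 × 0.2365 = 54400 km².
True area of county: 348000 × cos²(30.2°) = 348000 × 0.7470 = 259900 km².
Ratio = 54400 / 259900 ≈ 0.209.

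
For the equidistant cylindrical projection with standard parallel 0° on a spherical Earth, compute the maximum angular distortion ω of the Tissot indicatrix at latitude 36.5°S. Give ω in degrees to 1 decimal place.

12.5°

Plate carrée maps x = Rλ, y = Rφ. The meridian scale is h = 1 and the parallel scale is k = 1/cos φ = sec φ.
At 36.5°: h = 1.000, k = 1.244; principal scales a = 1.244, b = 1.000.
sin(ω/2) = (a − b)/(a + b) = 0.2440/2.244 = 0.1087, so ω = 2 arcsin(0.1087) ≈ 12.5°.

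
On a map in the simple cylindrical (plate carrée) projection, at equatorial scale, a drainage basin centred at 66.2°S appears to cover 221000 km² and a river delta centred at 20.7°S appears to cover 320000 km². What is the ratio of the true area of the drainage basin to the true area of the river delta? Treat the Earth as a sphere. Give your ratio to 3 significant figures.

On the plate carrée, areal scale = h·k = 1 × sec φ, so true area = apparent × cos φ.
True area of drainage basin: 221000 × cos(66.2°) = 221000 × 0.4035 = 89180 km².
True area of river delta: 320000 × cos(20.7°) = 320000 × 0.9354 = 299300 km².
Ratio = 89180 / 299300 ≈ 0.298.

0.298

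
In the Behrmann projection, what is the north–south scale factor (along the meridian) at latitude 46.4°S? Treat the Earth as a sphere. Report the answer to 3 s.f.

0.796

Behrmann is a cylindrical equal-area projection with standard parallels at ±30°. For cylindrical equal-area with standard parallel φ₀, h = cos φ / cos φ₀ and k = cos φ₀ / cos φ, so h·k = 1.
h = cos 46.4° / cos 30° = 0.6896/0.8660 = 0.7963.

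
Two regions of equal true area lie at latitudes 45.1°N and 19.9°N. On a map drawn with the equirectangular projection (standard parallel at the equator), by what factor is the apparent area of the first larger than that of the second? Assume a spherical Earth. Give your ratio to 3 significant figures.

1.33

Plate carrée maps x = Rλ, y = Rφ. The meridian scale is h = 1 and the parallel scale is k = 1/cos φ = sec φ.
Areal scale at 45.1°: h·k = 1.000 × 1.417 = 1.417.
Areal scale at 19.9°: h·k = 1.000 × 1.064 = 1.064.
Ratio = 1.417/1.064 ≈ 1.33.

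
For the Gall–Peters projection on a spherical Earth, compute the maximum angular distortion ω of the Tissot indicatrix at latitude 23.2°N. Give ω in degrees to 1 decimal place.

Gall–Peters is a cylindrical equal-area projection with standard parallels at ±45°. A cylindrical equal-area projection with standard parallel φ₀ has meridian scale h = cos φ / cos φ₀ and parallel scale k = cos φ₀ / cos φ (so areas are preserved, h·k = 1).
At 23.2°: h = 1.300, k = 0.7693; principal scales a = 1.300, b = 0.7693.
sin(ω/2) = (a − b)/(a + b) = 0.5305/2.069 = 0.2564, so ω = 2 arcsin(0.2564) ≈ 29.7°.

29.7°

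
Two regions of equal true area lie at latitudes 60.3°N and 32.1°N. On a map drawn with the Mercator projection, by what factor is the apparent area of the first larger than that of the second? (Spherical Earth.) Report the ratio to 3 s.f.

Mercator areal scale is sec²φ.
At 60.3°: sec²(60.3°) = 1/0.4955² = 4.074.
At 32.1°: sec²(32.1°) = 1/0.8471² = 1.394.
Ratio = 4.074/1.394 = cos²(32.1°)/cos²(60.3°) ≈ 2.92.

2.92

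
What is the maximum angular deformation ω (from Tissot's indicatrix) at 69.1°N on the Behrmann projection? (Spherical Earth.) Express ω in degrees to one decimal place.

Behrmann is a cylindrical equal-area projection with standard parallels at ±30°. A cylindrical equal-area projection with standard parallel φ₀ has meridian scale h = cos φ / cos φ₀ and parallel scale k = cos φ₀ / cos φ (so areas are preserved, h·k = 1).
At 69.1°: h = 0.4119, k = 2.428; principal scales a = 2.428, b = 0.4119.
sin(ω/2) = (a − b)/(a + b) = 2.016/2.840 = 0.7099, so ω = 2 arcsin(0.7099) ≈ 90.4°.

90.4°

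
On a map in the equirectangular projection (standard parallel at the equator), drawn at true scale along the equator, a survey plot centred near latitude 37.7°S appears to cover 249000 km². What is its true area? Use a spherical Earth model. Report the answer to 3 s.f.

In the plate carrée (x = Rλ, y = Rφ), meridians are true-scale (h = 1) and parallels are stretched by k = sec φ.
Areal scale = h·k = 1 × sec φ; at 37.7°, h = 1.000, k = 1.264, so h·k = 1.264.
True area = apparent / (areal scale) = 249000 / 1.264 ≈ 197000 km².

197000 km²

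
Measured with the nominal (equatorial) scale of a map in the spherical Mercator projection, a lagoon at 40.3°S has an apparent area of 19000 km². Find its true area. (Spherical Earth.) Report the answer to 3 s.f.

Mercator is conformal, so the point scale is isotropic: h = k = sec φ = 1/cos φ.
Areal scale = k² = sec²φ = 1/cos²(40.3°) = 1/0.7627² = 1.719.
True area = apparent / (areal scale) = 19000 / 1.719 ≈ 11100 km².

11100 km²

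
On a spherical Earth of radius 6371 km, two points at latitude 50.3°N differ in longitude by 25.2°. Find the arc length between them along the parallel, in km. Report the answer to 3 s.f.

1790 km

Arc length along a parallel = R cos φ · Δλ (with Δλ in radians).
= 6371 × cos 50.3° × (25.2° × π/180) = 6371 × 0.6388 × 0.4398 ≈ 1790 km.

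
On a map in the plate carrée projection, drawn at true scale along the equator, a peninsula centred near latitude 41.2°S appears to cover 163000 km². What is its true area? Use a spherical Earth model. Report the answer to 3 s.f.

For the equirectangular projection with φ₀ = 0 (plate carrée), h = 1 along meridians and k = sec φ along parallels.
Areal scale = h·k = 1 × sec φ; at 41.2°, h = 1.000, k = 1.329, so h·k = 1.329.
True area = apparent / (areal scale) = 163000 / 1.329 ≈ 123000 km².

123000 km²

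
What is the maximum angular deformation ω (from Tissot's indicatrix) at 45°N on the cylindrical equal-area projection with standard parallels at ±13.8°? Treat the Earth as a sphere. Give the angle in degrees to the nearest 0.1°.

35.8°

A cylindrical equal-area projection with standard parallel φ₀ has meridian scale h = cos φ / cos φ₀ and parallel scale k = cos φ₀ / cos φ (so areas are preserved, h·k = 1).
At 45°: h = 0.7281, k = 1.373; principal scales a = 1.373, b = 0.7281.
sin(ω/2) = (a − b)/(a + b) = 0.6453/2.102 = 0.3070, so ω = 2 arcsin(0.3070) ≈ 35.8°.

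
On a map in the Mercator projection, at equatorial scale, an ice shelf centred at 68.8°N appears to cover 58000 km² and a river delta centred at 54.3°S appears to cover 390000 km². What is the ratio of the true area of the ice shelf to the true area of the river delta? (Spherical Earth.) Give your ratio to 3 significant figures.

0.0571

On Mercator the areal scale is sec²φ, so true area = apparent × cos²φ.
True area of ice shelf: 58000 × cos²(68.8°) = 58000 × 0.1308 = 7585 km².
True area of river delta: 390000 × cos²(54.3°) = 390000 × 0.3405 = 132800 km².
Ratio = 7585 / 132800 ≈ 0.0571.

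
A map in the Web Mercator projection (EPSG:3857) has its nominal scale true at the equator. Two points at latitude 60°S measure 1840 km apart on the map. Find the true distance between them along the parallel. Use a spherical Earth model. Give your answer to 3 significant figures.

920 km

For Mercator, h = k = sec φ (a conformal cylindrical projection has a single point scale, 1/cos φ).
Along the parallel at 60°, map distances are exaggerated by k = sec 60° = 2.000.
True distance = 1840 / 2.000 = 1840 × cos 60° ≈ 920 km.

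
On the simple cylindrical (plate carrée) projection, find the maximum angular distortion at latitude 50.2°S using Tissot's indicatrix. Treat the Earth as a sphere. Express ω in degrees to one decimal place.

Plate carrée maps x = Rλ, y = Rφ. The meridian scale is h = 1 and the parallel scale is k = 1/cos φ = sec φ.
At 50.2°: h = 1.000, k = 1.562; principal scales a = 1.562, b = 1.000.
sin(ω/2) = (a − b)/(a + b) = 0.5622/2.562 = 0.2194, so ω = 2 arcsin(0.2194) ≈ 25.4°.

25.4°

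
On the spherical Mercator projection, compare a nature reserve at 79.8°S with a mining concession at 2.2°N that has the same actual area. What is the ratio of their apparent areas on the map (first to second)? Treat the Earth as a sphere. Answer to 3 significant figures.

Mercator areal scale is sec²φ.
At 79.8°: sec²(79.8°) = 1/0.1771² = 31.89.
At 2.2°: sec²(2.2°) = 1/0.9993² = 1.001.
Ratio = 31.89/1.001 = cos²(2.2°)/cos²(79.8°) ≈ 31.8.

31.8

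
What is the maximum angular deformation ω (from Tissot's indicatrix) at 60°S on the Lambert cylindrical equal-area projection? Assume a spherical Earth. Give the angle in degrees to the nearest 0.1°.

The Lambert cylindrical equal-area projection is the cylindrical equal-area projection with its standard parallel at the equator (φ₀ = 0). A cylindrical equal-area projection with standard parallel φ₀ has meridian scale h = cos φ / cos φ₀ and parallel scale k = cos φ₀ / cos φ (so areas are preserved, h·k = 1).
At 60°: h = 0.5000, k = 2.000; principal scales a = 2.000, b = 0.5000.
sin(ω/2) = (a − b)/(a + b) = 1.500/2.500 = 0.6000, so ω = 2 arcsin(0.6000) ≈ 73.7°.

73.7°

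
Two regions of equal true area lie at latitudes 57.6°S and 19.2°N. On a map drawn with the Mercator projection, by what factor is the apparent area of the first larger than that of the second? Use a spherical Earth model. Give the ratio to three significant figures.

3.11

Mercator is conformal with k = sec φ, so areal scale = k² = sec²φ.
At 57.6°: sec²(57.6°) = 1/0.5358² = 3.483.
At 19.2°: sec²(19.2°) = 1/0.9444² = 1.121.
Ratio = 3.483/1.121 = cos²(19.2°)/cos²(57.6°) ≈ 3.11.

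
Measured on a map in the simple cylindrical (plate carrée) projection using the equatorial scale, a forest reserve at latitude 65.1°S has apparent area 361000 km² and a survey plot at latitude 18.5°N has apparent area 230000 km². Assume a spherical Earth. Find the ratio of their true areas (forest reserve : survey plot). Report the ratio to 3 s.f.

On the plate carrée, areal scale = h·k = 1 × sec φ, so true area = apparent × cos φ.
True area of forest reserve: 361000 × cos(65.1°) = 361000 × 0.4210 = 152000 km².
True area of survey plot: 230000 × cos(18.5°) = 230000 × 0.9483 = 218100 km².
Ratio = 152000 / 218100 ≈ 0.697.

0.697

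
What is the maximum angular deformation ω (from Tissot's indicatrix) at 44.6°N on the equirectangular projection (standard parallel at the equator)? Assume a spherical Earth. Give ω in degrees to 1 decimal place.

In the plate carrée (x = Rλ, y = Rφ), meridians are true-scale (h = 1) and parallels are stretched by k = sec φ.
At 44.6°: h = 1.000, k = 1.404; principal scales a = 1.404, b = 1.000.
sin(ω/2) = (a − b)/(a + b) = 0.4044/2.404 = 0.1682, so ω = 2 arcsin(0.1682) ≈ 19.4°.

19.4°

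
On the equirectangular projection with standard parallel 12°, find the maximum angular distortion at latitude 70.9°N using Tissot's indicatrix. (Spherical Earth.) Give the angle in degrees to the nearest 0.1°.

In the equirectangular projection with standard parallel φ₀ = 12° (x = Rλ cos φ₀, y = Rφ), meridians are true-scale (h = 1) and the parallel scale is k = cos φ₀ / cos φ.
At 70.9°: h = 1.000, k = 2.989; principal scales a = 2.989, b = 1.000.
sin(ω/2) = (a − b)/(a + b) = 1.989/3.989 = 0.4987, so ω = 2 arcsin(0.4987) ≈ 59.8°.

59.8°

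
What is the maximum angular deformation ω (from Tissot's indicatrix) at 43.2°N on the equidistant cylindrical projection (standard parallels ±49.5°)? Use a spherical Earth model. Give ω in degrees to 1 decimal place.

6.6°

In the equirectangular projection with standard parallel φ₀ = 49.5° (x = Rλ cos φ₀, y = Rφ), meridians are true-scale (h = 1) and the parallel scale is k = cos φ₀ / cos φ.
At 43.2°: h = 1.000, k = 0.8909; principal scales a = 1.000, b = 0.8909.
sin(ω/2) = (a − b)/(a + b) = 0.1091/1.891 = 0.05769, so ω = 2 arcsin(0.05769) ≈ 6.6°.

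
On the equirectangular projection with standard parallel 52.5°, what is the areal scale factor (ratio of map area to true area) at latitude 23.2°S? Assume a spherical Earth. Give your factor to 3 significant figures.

0.662

With standard parallel φ₀ = 52.5°, the equirectangular projection gives x = Rλ cos φ₀, y = Rφ, so h = 1 and k = cos 52.5° / cos φ.
Areal scale = h·k = 1 × cos φ₀ / cos φ; at 23.2°, h = 1.000, k = 0.6623, so h·k = 0.6623.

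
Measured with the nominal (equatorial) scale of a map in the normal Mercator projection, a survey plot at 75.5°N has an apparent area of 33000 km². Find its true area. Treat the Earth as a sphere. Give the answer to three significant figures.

2070 km²

Mercator is conformal, so the point scale is isotropic: h = k = sec φ = 1/cos φ.
Areal scale = k² = sec²φ = 1/cos²(75.5°) = 1/0.2504² = 15.95.
True area = apparent / (areal scale) = 33000 / 15.95 ≈ 2070 km².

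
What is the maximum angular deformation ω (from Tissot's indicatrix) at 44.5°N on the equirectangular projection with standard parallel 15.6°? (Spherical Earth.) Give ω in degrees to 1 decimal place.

17.1°

With standard parallel φ₀ = 15.6°, the equirectangular projection gives x = Rλ cos φ₀, y = Rφ, so h = 1 and k = cos 15.6° / cos φ.
At 44.5°: h = 1.000, k = 1.350; principal scales a = 1.350, b = 1.000.
sin(ω/2) = (a − b)/(a + b) = 0.3504/2.350 = 0.1491, so ω = 2 arcsin(0.1491) ≈ 17.1°.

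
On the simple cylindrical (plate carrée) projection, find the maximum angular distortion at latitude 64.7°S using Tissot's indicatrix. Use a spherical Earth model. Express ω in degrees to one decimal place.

47.3°

In the plate carrée (x = Rλ, y = Rφ), meridians are true-scale (h = 1) and parallels are stretched by k = sec φ.
At 64.7°: h = 1.000, k = 2.340; principal scales a = 2.340, b = 1.000.
sin(ω/2) = (a − b)/(a + b) = 1.340/3.340 = 0.4012, so ω = 2 arcsin(0.4012) ≈ 47.3°.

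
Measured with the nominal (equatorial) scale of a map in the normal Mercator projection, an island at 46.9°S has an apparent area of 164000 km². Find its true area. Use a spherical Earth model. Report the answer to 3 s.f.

Mercator is conformal, so the point scale is isotropic: h = k = sec φ = 1/cos φ.
Areal scale = k² = sec²φ = 1/cos²(46.9°) = 1/0.6833² = 2.142.
True area = apparent / (areal scale) = 164000 / 2.142 ≈ 76600 km².

76600 km²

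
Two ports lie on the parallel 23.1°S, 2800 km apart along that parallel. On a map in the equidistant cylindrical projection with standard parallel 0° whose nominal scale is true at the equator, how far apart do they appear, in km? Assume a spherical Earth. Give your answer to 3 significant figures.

In the plate carrée (x = Rλ, y = Rφ), meridians are true-scale (h = 1) and parallels are stretched by k = sec φ.
Along the parallel, k = sec 23.1° = 1/0.9198 = 1.087.
Map distance = 2800 × 1.087 ≈ 3040 km.

3040 km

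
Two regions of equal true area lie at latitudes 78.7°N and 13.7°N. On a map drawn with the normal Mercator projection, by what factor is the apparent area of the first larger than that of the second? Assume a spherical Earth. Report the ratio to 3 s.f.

24.6

On Mercator, area is exaggerated by sec²φ = 1/cos²φ.
At 78.7°: sec²(78.7°) = 1/0.1959² = 26.05.
At 13.7°: sec²(13.7°) = 1/0.9715² = 1.059.
Ratio = 26.05/1.059 = cos²(13.7°)/cos²(78.7°) ≈ 24.6.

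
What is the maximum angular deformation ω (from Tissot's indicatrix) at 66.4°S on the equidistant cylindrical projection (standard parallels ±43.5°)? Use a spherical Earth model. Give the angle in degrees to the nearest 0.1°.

The equidistant cylindrical projection with φ₀ = 43.5° has h = 1 (meridians true) and k = cos φ₀ / cos φ along parallels.
At 66.4°: h = 1.000, k = 1.812; principal scales a = 1.812, b = 1.000.
sin(ω/2) = (a − b)/(a + b) = 0.8119/2.812 = 0.2887, so ω = 2 arcsin(0.2887) ≈ 33.6°.

33.6°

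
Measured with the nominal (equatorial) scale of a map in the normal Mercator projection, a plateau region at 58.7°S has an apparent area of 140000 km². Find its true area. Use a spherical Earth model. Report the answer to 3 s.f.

The Mercator projection is conformal; its linear scale factor is the same in every direction and equals sec φ = 1/cos φ.
Areal scale = k² = sec²φ = 1/cos²(58.7°) = 1/0.5195² = 3.705.
True area = apparent / (areal scale) = 140000 / 3.705 ≈ 37800 km².

37800 km²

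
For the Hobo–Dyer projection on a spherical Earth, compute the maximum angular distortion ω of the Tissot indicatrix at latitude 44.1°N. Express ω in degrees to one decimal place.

Hobo–Dyer is a cylindrical equal-area projection with standard parallels at ±37.5°. A cylindrical equal-area projection with standard parallel φ₀ has meridian scale h = cos φ / cos φ₀ and parallel scale k = cos φ₀ / cos φ (so areas are preserved, h·k = 1).
At 44.1°: h = 0.9052, k = 1.105; principal scales a = 1.105, b = 0.9052.
sin(ω/2) = (a − b)/(a + b) = 0.1996/2.010 = 0.09929, so ω = 2 arcsin(0.09929) ≈ 11.4°.

11.4°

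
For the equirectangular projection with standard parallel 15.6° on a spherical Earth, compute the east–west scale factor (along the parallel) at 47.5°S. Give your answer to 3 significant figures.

1.43

The equidistant cylindrical projection with φ₀ = 15.6° has h = 1 (meridians true) and k = cos φ₀ / cos φ along parallels.
k = cos 15.6° / cos 47.5° = 0.9632/0.6756 = 1.426.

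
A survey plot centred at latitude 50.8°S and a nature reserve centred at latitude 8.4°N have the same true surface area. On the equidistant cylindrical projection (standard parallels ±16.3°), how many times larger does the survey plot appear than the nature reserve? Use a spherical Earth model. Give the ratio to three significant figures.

1.57

With standard parallel φ₀ = 16.3°, the equirectangular projection gives x = Rλ cos φ₀, y = Rφ, so h = 1 and k = cos 16.3° / cos φ.
Areal scale at 50.8°: h·k = 1.000 × 1.519 = 1.519.
Areal scale at 8.4°: h·k = 1.000 × 0.9702 = 0.9702.
Ratio = 1.519/0.9702 ≈ 1.57.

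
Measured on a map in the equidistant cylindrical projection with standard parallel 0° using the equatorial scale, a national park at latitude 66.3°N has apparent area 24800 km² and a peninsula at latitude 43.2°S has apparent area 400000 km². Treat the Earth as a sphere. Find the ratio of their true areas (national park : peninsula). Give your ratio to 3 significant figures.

Plate carrée has h = 1 and k = sec φ, giving areal scale sec φ; true area = (apparent area) · cos φ.
True area of national park: 24800 × cos(66.3°) = 24800 × 0.4019 = 9968 km².
True area of peninsula: 400000 × cos(43.2°) = 400000 × 0.7290 = 291600 km².
Ratio = 9968 / 291600 ≈ 0.0342.

0.0342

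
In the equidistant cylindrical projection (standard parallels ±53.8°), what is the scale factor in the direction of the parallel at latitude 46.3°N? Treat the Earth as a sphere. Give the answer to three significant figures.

0.855

With standard parallel φ₀ = 53.8°, the equirectangular projection gives x = Rλ cos φ₀, y = Rφ, so h = 1 and k = cos 53.8° / cos φ.
k = cos 53.8° / cos 46.3° = 0.5906/0.6909 = 0.8549.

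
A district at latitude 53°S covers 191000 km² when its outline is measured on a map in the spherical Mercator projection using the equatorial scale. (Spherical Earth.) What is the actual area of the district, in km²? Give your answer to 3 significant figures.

69200 km²

Mercator is conformal, so the point scale is isotropic: h = k = sec φ = 1/cos φ.
Areal scale = k² = sec²φ = 1/cos²(53°) = 1/0.6018² = 2.761.
True area = apparent / (areal scale) = 191000 / 2.761 ≈ 69200 km².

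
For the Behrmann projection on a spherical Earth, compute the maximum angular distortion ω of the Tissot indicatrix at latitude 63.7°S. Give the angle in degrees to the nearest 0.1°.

71.6°

The Behrmann projection is cylindrical equal-area with φ₀ = 30°. A cylindrical equal-area projection with standard parallel φ₀ has meridian scale h = cos φ / cos φ₀ and parallel scale k = cos φ₀ / cos φ (so areas are preserved, h·k = 1).
At 63.7°: h = 0.5116, k = 1.955; principal scales a = 1.955, b = 0.5116.
sin(ω/2) = (a − b)/(a + b) = 1.443/2.466 = 0.5851, so ω = 2 arcsin(0.5851) ≈ 71.6°.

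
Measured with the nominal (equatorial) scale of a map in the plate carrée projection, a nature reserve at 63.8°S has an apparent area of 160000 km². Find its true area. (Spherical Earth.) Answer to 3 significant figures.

70600 km²

Plate carrée maps x = Rλ, y = Rφ. The meridian scale is h = 1 and the parallel scale is k = 1/cos φ = sec φ.
Areal scale = h·k = 1 × sec φ; at 63.8°, h = 1.000, k = 2.265, so h·k = 2.265.
True area = apparent / (areal scale) = 160000 / 2.265 ≈ 70600 km².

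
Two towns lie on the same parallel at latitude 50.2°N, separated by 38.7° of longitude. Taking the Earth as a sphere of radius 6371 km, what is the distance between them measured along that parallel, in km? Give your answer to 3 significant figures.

2750 km

Arc length along a parallel = R cos φ · Δλ (with Δλ in radians).
= 6371 × cos 50.2° × (38.7° × π/180) = 6371 × 0.6401 × 0.6754 ≈ 2750 km.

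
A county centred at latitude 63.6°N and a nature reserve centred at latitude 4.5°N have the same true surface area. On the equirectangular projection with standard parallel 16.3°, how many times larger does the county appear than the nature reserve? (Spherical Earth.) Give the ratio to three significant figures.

2.24

With standard parallel φ₀ = 16.3°, the equirectangular projection gives x = Rλ cos φ₀, y = Rφ, so h = 1 and k = cos 16.3° / cos φ.
Areal scale at 63.6°: h·k = 1.000 × 2.159 = 2.159.
Areal scale at 4.5°: h·k = 1.000 × 0.9628 = 0.9628.
Ratio = 2.159/0.9628 ≈ 2.24.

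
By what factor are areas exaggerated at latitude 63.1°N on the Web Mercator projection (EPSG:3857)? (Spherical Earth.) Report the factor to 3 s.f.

4.89

The Mercator projection is conformal; its linear scale factor is the same in every direction and equals sec φ = 1/cos φ.
Areal scale = k² = sec²φ = 1/cos²(63.1°) = 1/0.4524² = 4.885.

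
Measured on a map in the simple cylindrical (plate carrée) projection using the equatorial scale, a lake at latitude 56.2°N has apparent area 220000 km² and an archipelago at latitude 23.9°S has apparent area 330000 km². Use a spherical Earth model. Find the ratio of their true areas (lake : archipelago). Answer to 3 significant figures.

0.406

On the plate carrée, areal scale = h·k = 1 × sec φ, so true area = apparent × cos φ.
True area of lake: 220000 × cos(56.2°) = 220000 × 0.5563 = 122400 km².
True area of archipelago: 330000 × cos(23.9°) = 330000 × 0.9143 = 301700 km².
Ratio = 122400 / 301700 ≈ 0.406.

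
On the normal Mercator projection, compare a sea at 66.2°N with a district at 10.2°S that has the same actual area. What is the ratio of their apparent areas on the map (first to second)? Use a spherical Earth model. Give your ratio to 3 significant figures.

5.95

Mercator areal scale is sec²φ.
At 66.2°: sec²(66.2°) = 1/0.4035² = 6.141.
At 10.2°: sec²(10.2°) = 1/0.9842² = 1.032.
Ratio = 6.141/1.032 = cos²(10.2°)/cos²(66.2°) ≈ 5.95.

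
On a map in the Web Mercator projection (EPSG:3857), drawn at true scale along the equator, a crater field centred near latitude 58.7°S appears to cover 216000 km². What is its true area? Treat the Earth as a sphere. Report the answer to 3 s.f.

58300 km²

For Mercator, h = k = sec φ (a conformal cylindrical projection has a single point scale, 1/cos φ).
Areal scale = k² = sec²φ = 1/cos²(58.7°) = 1/0.5195² = 3.705.
True area = apparent / (areal scale) = 216000 / 3.705 ≈ 58300 km².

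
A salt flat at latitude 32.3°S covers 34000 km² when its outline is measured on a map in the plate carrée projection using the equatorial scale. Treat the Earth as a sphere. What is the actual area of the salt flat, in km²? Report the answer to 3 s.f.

In the plate carrée (x = Rλ, y = Rφ), meridians are true-scale (h = 1) and parallels are stretched by k = sec φ.
Areal scale = h·k = 1 × sec φ; at 32.3°, h = 1.000, k = 1.183, so h·k = 1.183.
True area = apparent / (areal scale) = 34000 / 1.183 ≈ 28700 km².

28700 km²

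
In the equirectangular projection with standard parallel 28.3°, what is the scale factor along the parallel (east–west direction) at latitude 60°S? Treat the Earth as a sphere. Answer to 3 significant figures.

1.76

In the equirectangular projection with standard parallel φ₀ = 28.3° (x = Rλ cos φ₀, y = Rφ), meridians are true-scale (h = 1) and the parallel scale is k = cos φ₀ / cos φ.
k = cos 28.3° / cos 60° = 0.8805/0.5000 = 1.761.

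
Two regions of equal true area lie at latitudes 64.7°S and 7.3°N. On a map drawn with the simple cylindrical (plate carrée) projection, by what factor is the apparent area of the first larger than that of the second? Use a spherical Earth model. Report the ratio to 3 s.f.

In the plate carrée (x = Rλ, y = Rφ), meridians are true-scale (h = 1) and parallels are stretched by k = sec φ.
Areal scale at 64.7°: h·k = 1.000 × 2.340 = 2.340.
Areal scale at 7.3°: h·k = 1.000 × 1.008 = 1.008.
Ratio = 2.340/1.008 ≈ 2.32.

2.32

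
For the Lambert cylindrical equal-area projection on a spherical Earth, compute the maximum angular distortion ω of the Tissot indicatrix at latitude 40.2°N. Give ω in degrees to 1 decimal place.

30.5°

The Lambert cylindrical equal-area projection is the cylindrical equal-area projection with its standard parallel at the equator (φ₀ = 0). A cylindrical equal-area projection with standard parallel φ₀ has meridian scale h = cos φ / cos φ₀ and parallel scale k = cos φ₀ / cos φ (so areas are preserved, h·k = 1).
At 40.2°: h = 0.7638, k = 1.309; principal scales a = 1.309, b = 0.7638.
sin(ω/2) = (a − b)/(a + b) = 0.5455/2.073 = 0.2631, so ω = 2 arcsin(0.2631) ≈ 30.5°.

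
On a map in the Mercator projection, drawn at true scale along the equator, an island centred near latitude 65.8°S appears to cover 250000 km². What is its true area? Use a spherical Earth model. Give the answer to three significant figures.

42000 km²

For Mercator, h = k = sec φ (a conformal cylindrical projection has a single point scale, 1/cos φ).
Areal scale = k² = sec²φ = 1/cos²(65.8°) = 1/0.4099² = 5.951.
True area = apparent / (areal scale) = 250000 / 5.951 ≈ 42000 km².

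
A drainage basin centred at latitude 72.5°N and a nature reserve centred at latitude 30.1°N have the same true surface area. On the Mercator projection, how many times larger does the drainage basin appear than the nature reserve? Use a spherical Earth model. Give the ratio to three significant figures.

On Mercator, area is exaggerated by sec²φ = 1/cos²φ.
At 72.5°: sec²(72.5°) = 1/0.3007² = 11.06.
At 30.1°: sec²(30.1°) = 1/0.8652² = 1.336.
Ratio = 11.06/1.336 = cos²(30.1°)/cos²(72.5°) ≈ 8.28.

8.28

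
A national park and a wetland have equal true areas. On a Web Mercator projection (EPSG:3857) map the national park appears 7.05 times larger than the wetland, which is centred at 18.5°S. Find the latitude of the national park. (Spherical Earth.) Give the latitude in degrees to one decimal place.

Mercator areal scale is sec²φ, so apparent-area ratio = sec²φ₁ / sec²φ₂ = cos²φ₂ / cos²φ₁.
cos²φ₂ / cos²φ₁ = 7.05  ⇒  cos φ₁ = cos 18.5° / √7.05 = 0.9483/2.655 = 0.3572.
φ₁ = arccos(0.3572) ≈ 69.1°.

69.1°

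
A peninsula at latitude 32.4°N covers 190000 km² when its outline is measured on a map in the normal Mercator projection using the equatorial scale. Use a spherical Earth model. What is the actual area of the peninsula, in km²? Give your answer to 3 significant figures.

For Mercator, h = k = sec φ (a conformal cylindrical projection has a single point scale, 1/cos φ).
Areal scale = k² = sec²φ = 1/cos²(32.4°) = 1/0.8443² = 1.403.
True area = apparent / (areal scale) = 190000 / 1.403 ≈ 135000 km².

135000 km²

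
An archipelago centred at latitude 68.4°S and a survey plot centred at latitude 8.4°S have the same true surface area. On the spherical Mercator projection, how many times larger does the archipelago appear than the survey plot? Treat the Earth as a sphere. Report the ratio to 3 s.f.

Mercator is conformal with k = sec φ, so areal scale = k² = sec²φ.
At 68.4°: sec²(68.4°) = 1/0.3681² = 7.379.
At 8.4°: sec²(8.4°) = 1/0.9893² = 1.022.
Ratio = 7.379/1.022 = cos²(8.4°)/cos²(68.4°) ≈ 7.22.

7.22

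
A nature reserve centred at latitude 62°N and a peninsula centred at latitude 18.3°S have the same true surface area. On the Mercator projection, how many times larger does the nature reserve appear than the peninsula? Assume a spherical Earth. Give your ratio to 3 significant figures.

4.09

On Mercator, area is exaggerated by sec²φ = 1/cos²φ.
At 62°: sec²(62°) = 1/0.4695² = 4.537.
At 18.3°: sec²(18.3°) = 1/0.9494² = 1.109.
Ratio = 4.537/1.109 = cos²(18.3°)/cos²(62°) ≈ 4.09.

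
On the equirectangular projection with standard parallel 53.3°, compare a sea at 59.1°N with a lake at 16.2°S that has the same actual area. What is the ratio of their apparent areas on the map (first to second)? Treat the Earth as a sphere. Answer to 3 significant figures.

The equidistant cylindrical projection with φ₀ = 53.3° has h = 1 (meridians true) and k = cos φ₀ / cos φ along parallels.
Areal scale at 59.1°: h·k = 1.000 × 1.164 = 1.164.
Areal scale at 16.2°: h·k = 1.000 × 0.6223 = 0.6223.
Ratio = 1.164/0.6223 ≈ 1.87.

1.87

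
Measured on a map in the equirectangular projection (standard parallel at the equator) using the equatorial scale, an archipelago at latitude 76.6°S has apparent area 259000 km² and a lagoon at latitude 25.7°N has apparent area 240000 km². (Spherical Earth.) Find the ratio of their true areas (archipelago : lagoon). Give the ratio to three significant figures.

Plate carrée has h = 1 and k = sec φ, giving areal scale sec φ; true area = (apparent area) · cos φ.
True area of archipelago: 259000 × cos(76.6°) = 259000 × 0.2317 = 60020 km².
True area of lagoon: 240000 × cos(25.7°) = 240000 × 0.9011 = 216300 km².
Ratio = 60020 / 216300 ≈ 0.278.

0.278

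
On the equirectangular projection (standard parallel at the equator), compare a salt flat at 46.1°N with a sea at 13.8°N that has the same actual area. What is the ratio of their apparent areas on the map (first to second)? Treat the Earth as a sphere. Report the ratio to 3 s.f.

1.40

For the equirectangular projection with φ₀ = 0 (plate carrée), h = 1 along meridians and k = sec φ along parallels.
Areal scale at 46.1°: h·k = 1.000 × 1.442 = 1.442.
Areal scale at 13.8°: h·k = 1.000 × 1.030 = 1.030.
Ratio = 1.442/1.030 ≈ 1.40.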